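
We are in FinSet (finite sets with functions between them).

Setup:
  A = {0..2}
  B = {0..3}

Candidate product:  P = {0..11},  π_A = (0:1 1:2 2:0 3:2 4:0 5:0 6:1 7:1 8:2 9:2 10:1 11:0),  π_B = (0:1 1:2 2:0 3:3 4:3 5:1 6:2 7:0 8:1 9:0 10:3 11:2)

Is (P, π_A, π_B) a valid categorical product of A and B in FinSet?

|A|·|B| = 3·4 = 12;  |P| = 12
Check the pairing map k ↦ (π_A(k), π_B(k)):
  0 : (1,1)
  1 : (2,2)
  2 : (0,0)
  3 : (2,3)
  4 : (0,3)
  5 : (0,1)
  6 : (1,2)
  7 : (1,0)
  8 : (2,1)
  9 : (2,0)
  10 : (1,3)
  11 : (0,2)
distinct pairs in image: 12 / 12 needed
  → bijection onto A×B; projections well-typed.

Answer: VALID PRODUCT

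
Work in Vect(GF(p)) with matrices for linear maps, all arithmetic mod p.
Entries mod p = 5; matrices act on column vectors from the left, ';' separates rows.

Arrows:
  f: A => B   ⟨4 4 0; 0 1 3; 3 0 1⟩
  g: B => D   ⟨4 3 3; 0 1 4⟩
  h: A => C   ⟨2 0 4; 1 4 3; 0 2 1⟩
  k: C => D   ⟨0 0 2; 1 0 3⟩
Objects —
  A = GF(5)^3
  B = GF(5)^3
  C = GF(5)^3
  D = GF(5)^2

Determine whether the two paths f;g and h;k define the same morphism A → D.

Answer: COMMUTES

Derivation:
Along f;g (path 1):
  e0=[1,0,0] f=>[4,0,3] g=>[0,2]
  e1=[0,1,0] f=>[4,1,0] g=>[4,1]
  e2=[0,0,1] f=>[0,3,1] g=>[2,2]
  ⟦path⟧₁ = ⟨0 4 2; 2 1 2⟩
Along h;k (path 2):
  e0=[1,0,0] h=>[2,1,0] k=>[0,2]
  e1=[0,1,0] h=>[0,4,2] k=>[4,1]
  e2=[0,0,1] h=>[4,3,1] k=>[2,2]
  ⟦path⟧₂ = ⟨0 4 2; 2 1 2⟩
Equal? equal; square commutes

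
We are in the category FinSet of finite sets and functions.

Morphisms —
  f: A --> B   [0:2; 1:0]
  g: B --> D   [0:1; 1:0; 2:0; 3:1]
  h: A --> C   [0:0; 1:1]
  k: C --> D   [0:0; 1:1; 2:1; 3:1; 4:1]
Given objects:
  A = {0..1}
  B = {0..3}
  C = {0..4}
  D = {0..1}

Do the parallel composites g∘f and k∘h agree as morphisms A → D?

Path 1 = f;g:
  0 f-->2 g-->0
  1 f-->0 g-->1
  composite₁ = [0:0; 1:1]
Path 2 = h;k:
  0 h-->0 k-->0
  1 h-->1 k-->1
  composite₂ = [0:0; 1:1]
Equal? equal; square commutes

Answer: COMMUTES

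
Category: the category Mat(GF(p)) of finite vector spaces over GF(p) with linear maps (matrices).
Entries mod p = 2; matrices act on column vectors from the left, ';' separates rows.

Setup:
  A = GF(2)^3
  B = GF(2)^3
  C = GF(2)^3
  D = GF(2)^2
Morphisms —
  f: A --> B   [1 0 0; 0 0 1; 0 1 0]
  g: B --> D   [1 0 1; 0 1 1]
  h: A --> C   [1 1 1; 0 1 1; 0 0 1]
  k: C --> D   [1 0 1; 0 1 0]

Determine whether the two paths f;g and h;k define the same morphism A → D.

Path 1 = f;g:
  e0=(1,0,0) f-->(1,0,0) g-->(1,0)
  e1=(0,1,0) f-->(0,0,1) g-->(1,1)
  e2=(0,0,1) f-->(0,1,0) g-->(0,1)
  composite₁ = [1 1 0; 0 1 1]
Path 2 = h;k:
  e0=(1,0,0) h-->(1,0,0) k-->(1,0)
  e1=(0,1,0) h-->(1,1,0) k-->(1,1)
  e2=(0,0,1) h-->(1,1,1) k-->(0,1)
  composite₂ = [1 1 0; 0 1 1]
Equal? same morphism ✓

Answer: COMMUTES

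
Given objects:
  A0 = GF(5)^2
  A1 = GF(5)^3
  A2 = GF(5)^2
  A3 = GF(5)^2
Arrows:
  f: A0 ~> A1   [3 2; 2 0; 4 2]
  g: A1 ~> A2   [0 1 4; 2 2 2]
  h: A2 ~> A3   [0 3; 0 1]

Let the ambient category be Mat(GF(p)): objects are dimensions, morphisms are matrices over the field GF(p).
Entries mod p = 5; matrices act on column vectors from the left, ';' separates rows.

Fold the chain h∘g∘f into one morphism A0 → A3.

Answer: [4 4; 3 3]

Trace:
  e0=(1,0) f~>(3,2,4) g~>(3,3) h~>(4,3)
  e1=(0,1) f~>(2,0,2) g~>(3,3) h~>(4,3)
result: [4 4; 3 3]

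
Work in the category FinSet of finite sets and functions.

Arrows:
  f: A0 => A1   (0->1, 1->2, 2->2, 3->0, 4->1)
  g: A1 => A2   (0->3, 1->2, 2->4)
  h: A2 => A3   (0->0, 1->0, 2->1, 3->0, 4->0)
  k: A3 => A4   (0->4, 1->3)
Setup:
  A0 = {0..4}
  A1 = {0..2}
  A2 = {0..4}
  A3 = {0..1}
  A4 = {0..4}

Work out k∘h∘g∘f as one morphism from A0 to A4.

  0 f=>1 g=>2 h=>1 k=>3
  1 f=>2 g=>4 h=>0 k=>4
  2 f=>2 g=>4 h=>0 k=>4
  3 f=>0 g=>3 h=>0 k=>4
  4 f=>1 g=>2 h=>1 k=>3
composite: (0->3, 1->4, 2->4, 3->4, 4->3)

Answer: (0->3, 1->4, 2->4, 3->4, 4->3)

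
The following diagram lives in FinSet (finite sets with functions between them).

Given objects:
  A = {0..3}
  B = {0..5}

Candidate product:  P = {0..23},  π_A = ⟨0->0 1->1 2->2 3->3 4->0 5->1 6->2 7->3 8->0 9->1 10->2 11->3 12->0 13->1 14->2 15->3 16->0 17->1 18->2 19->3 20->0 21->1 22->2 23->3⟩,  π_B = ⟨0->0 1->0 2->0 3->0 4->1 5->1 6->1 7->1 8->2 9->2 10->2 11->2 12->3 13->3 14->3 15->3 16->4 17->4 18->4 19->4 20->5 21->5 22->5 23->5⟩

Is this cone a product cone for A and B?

Answer: VALID PRODUCT

Trace:
|A|·|B| = 4·6 = 24;  |P| = 24
Check the pairing map k ↦ (π_A(k), π_B(k)):
  0 -> (0,0)
  1 -> (1,0)
  2 -> (2,0)
  3 -> (3,0)
  4 -> (0,1)
  5 -> (1,1)
  6 -> (2,1)
  7 -> (3,1)
  8 -> (0,2)
  9 -> (1,2)
  10 -> (2,2)
  11 -> (3,2)
  12 -> (0,3)
  13 -> (1,3)
  14 -> (2,3)
  15 -> (3,3)
  16 -> (0,4)
  17 -> (1,4)
  18 -> (2,4)
  19 -> (3,4)
  20 -> (0,5)
  21 -> (1,5)
  22 -> (2,5)
  23 -> (3,5)
distinct pairs in image: 24 / 24 needed
  → bijection onto A×B; projections well-typed.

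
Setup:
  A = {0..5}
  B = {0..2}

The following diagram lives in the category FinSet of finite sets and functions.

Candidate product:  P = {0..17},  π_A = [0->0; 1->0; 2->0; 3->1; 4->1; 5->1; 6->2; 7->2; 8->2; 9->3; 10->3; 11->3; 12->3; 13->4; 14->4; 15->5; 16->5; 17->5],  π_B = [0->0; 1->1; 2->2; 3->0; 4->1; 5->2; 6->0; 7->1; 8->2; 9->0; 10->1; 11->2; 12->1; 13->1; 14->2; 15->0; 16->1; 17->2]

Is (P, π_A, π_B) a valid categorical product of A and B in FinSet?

|A|·|B| = 6·3 = 18;  |P| = 18
Check the pairing map k ↦ (π_A(k), π_B(k)):
  0 -> (0,0)
  1 -> (0,1)
  2 -> (0,2)
  3 -> (1,0)
  4 -> (1,1)
  5 -> (1,2)
  6 -> (2,0)
  7 -> (2,1)
  8 -> (2,2)
  9 -> (3,0)
  10 -> (3,1)
  11 -> (3,2)
  12 -> (3,1)  ✗ repeats pair of k=10
  13 -> (4,1)
  14 -> (4,2)
  15 -> (5,0)
  16 -> (5,1)
  17 -> (5,2)
distinct pairs in image: 17 / 18 needed
  → (3,1) hit at k=10 and k=12

Answer: NOT A VALID PRODUCT — duplicate pair at indices 10,12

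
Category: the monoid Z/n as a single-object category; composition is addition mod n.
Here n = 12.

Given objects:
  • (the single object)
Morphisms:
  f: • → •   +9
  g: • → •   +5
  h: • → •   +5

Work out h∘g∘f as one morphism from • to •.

  0 +9≡9 +5≡2 +5≡7  (mod 12)
⟦path⟧: +7

Answer: +7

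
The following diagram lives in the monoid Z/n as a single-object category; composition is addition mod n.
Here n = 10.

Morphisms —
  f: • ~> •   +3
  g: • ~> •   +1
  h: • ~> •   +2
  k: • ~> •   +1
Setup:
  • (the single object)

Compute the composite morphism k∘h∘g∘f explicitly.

Answer: +7

Work:
  0 +3≡3 +1≡4 +2≡6 +1≡7  (mod 10)
result: +7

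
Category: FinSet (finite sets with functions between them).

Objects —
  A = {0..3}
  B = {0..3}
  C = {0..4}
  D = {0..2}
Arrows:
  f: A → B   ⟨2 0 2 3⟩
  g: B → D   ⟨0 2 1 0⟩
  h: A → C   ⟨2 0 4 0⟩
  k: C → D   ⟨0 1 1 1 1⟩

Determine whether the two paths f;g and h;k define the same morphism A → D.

Path 1 = f;g:
  0 f→2 g→1
  1 f→0 g→0
  2 f→2 g→1
  3 f→3 g→0
  composite₁ = ⟨1 0 1 0⟩
Path 2 = h;k:
  0 h→2 k→1
  1 h→0 k→0
  2 h→4 k→1
  3 h→0 k→0
  composite₂ = ⟨1 0 1 0⟩
Equal? equal; square commutes

Answer: COMMUTES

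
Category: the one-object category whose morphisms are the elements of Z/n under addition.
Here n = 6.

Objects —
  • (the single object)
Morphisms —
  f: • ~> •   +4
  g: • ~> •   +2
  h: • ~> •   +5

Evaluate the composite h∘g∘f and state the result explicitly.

Answer: +5

Work:
  0 +4≡4 +2≡0 +5≡5  (mod 6)
result: +5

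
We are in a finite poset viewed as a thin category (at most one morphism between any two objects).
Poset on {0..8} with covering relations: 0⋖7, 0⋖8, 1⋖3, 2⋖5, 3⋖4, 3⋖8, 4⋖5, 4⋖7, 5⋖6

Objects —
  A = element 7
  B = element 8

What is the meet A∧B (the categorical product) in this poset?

Answer: NO MEET EXISTS

Trace:
{x : x<=A ∧ x<=B} = {0,1,3}  (A=7, B=8)
  maximal lower bounds 0 and 3 are incomparable: neither 0<=3 nor 3<=0
→ no greatest lower bound exists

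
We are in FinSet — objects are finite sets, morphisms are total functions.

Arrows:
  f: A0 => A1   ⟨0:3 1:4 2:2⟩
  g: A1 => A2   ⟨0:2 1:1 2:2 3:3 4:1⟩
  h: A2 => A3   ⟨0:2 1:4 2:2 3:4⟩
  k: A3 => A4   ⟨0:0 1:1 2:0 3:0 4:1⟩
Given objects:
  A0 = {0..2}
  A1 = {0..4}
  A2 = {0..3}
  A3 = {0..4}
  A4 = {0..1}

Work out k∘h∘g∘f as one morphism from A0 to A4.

Answer: ⟨0:1 1:1 2:0⟩

Derivation:
  0 f=>3 g=>3 h=>4 k=>1
  1 f=>4 g=>1 h=>4 k=>1
  2 f=>2 g=>2 h=>2 k=>0
⟦path⟧: ⟨0:1 1:1 2:0⟩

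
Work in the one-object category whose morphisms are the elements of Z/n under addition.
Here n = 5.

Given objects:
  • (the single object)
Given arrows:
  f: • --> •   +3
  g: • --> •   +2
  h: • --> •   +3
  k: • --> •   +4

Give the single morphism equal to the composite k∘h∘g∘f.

  0 +3≡3 +2≡0 +3≡3 +4≡2  (mod 5)
result: +2

Answer: +2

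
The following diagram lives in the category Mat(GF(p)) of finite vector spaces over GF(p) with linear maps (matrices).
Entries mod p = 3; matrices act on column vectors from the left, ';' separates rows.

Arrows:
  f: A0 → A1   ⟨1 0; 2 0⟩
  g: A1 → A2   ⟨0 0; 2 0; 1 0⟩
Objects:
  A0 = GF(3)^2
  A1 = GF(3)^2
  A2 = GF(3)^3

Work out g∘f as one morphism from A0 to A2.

  e0=⟨1,0⟩ f→⟨1,2⟩ g→⟨0,2,1⟩
  e1=⟨0,1⟩ f→⟨0,0⟩ g→⟨0,0,0⟩
result: ⟨0 0; 2 0; 1 0⟩

Answer: ⟨0 0; 2 0; 1 0⟩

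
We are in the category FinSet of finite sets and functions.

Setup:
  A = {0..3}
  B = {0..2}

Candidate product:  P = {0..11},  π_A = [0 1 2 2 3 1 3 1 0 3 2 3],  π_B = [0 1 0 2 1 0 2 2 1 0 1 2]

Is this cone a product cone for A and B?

|A|·|B| = 4·3 = 12;  |P| = 12
Check the pairing map k ↦ (π_A(k), π_B(k)):
  0 -> (0,0)
  1 -> (1,1)
  2 -> (2,0)
  3 -> (2,2)
  4 -> (3,1)
  5 -> (1,0)
  6 -> (3,2)
  7 -> (1,2)
  8 -> (0,1)
  9 -> (3,0)
  10 -> (2,1)
  11 -> (3,2)  ✗ repeats pair of k=6
distinct pairs in image: 11 / 12 needed
  → (3,2) hit at k=6 and k=11

Answer: NOT A VALID PRODUCT — duplicate pair at indices 6,11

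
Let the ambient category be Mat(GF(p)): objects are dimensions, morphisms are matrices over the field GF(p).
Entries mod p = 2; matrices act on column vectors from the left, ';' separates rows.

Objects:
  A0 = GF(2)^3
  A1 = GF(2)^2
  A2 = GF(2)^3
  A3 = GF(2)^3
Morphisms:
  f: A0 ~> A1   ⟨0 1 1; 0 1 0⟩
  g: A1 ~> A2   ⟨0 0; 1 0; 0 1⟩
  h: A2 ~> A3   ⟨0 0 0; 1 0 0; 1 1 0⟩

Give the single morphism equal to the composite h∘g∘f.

Answer: ⟨0 0 0; 0 0 0; 0 1 1⟩

Trace:
  e0=[1,0,0] f~>[0,0] g~>[0,0,0] h~>[0,0,0]
  e1=[0,1,0] f~>[1,1] g~>[0,1,1] h~>[0,0,1]
  e2=[0,0,1] f~>[1,0] g~>[0,1,0] h~>[0,0,1]
⟦path⟧: ⟨0 0 0; 0 0 0; 0 1 1⟩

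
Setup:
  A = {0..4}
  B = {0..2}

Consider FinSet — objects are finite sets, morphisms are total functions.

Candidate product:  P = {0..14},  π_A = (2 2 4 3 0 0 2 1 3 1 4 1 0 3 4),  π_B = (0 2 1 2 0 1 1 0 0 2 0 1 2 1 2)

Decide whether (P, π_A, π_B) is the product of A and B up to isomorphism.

|A|·|B| = 5·3 = 15;  |P| = 15
Check the pairing map k ↦ (π_A(k), π_B(k)):
  0 -> (2,0)
  1 -> (2,2)
  2 -> (4,1)
  3 -> (3,2)
  4 -> (0,0)
  5 -> (0,1)
  6 -> (2,1)
  7 -> (1,0)
  8 -> (3,0)
  9 -> (1,2)
  10 -> (4,0)
  11 -> (1,1)
  12 -> (0,2)
  13 -> (3,1)
  14 -> (4,2)
distinct pairs in image: 15 / 15 needed
  → bijection onto A×B; projections well-typed.

Answer: VALID PRODUCT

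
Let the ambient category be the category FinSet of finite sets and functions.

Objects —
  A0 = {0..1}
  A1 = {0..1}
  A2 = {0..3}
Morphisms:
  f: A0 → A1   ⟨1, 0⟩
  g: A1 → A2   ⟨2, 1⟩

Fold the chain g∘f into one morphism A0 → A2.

  0 f→1 g→1
  1 f→0 g→2
⟦path⟧: ⟨1, 2⟩

Answer: ⟨1, 2⟩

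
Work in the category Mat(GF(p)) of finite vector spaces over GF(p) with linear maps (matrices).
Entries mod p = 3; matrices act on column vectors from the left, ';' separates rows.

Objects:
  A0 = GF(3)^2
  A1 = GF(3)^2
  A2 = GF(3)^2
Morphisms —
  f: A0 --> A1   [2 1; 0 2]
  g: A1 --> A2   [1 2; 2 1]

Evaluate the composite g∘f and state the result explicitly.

Answer: [2 2; 1 1]

Trace:
  e0=⟨1,0⟩ f-->⟨2,0⟩ g-->⟨2,1⟩
  e1=⟨0,1⟩ f-->⟨1,2⟩ g-->⟨2,1⟩
⟦path⟧: [2 2; 1 1]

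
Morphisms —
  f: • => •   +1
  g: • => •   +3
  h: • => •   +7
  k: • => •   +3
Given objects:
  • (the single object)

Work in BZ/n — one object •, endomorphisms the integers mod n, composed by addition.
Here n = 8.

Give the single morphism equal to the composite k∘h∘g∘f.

  0 +1≡1 +3≡4 +7≡3 +3≡6  (mod 8)
composite: +6

Answer: +6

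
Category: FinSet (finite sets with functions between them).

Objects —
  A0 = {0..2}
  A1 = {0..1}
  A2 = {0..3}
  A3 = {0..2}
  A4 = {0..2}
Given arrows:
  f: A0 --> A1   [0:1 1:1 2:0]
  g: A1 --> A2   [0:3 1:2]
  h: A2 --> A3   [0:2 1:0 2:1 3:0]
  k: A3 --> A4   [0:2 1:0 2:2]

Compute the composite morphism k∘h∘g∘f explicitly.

  0 f-->1 g-->2 h-->1 k-->0
  1 f-->1 g-->2 h-->1 k-->0
  2 f-->0 g-->3 h-->0 k-->2
result: [0:0 1:0 2:2]

Answer: [0:0 1:0 2:2]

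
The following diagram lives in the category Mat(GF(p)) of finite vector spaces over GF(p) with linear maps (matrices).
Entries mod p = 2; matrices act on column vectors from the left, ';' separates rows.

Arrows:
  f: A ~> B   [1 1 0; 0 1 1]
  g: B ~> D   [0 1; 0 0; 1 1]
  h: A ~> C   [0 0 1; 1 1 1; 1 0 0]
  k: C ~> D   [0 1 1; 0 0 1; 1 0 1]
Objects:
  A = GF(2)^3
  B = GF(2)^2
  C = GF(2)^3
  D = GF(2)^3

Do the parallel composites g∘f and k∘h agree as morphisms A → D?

1) trace f;g:
  e0=(1,0,0) f~>(1,0) g~>(0,0,1)
  e1=(0,1,0) f~>(1,1) g~>(1,0,0)
  e2=(0,0,1) f~>(0,1) g~>(1,0,1)
  ⟦path⟧₁ = [0 1 1; 0 0 0; 1 0 1]
2) trace h;k:
  e0=(1,0,0) h~>(0,1,1) k~>(0,1,1)
  e1=(0,1,0) h~>(0,1,0) k~>(1,0,0)
  e2=(0,0,1) h~>(1,1,0) k~>(1,0,1)
  ⟦path⟧₂ = [0 1 1; 1 0 0; 1 0 1]
Equal? differ; not commutative

Answer: DOES NOT COMMUTE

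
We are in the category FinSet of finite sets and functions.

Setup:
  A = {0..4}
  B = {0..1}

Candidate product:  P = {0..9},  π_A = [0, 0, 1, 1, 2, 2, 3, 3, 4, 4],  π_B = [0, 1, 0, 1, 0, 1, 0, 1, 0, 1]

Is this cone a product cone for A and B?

Answer: VALID PRODUCT

Work:
|A|·|B| = 5·2 = 10;  |P| = 10
Check the pairing map k ↦ (π_A(k), π_B(k)):
  0 ↦ (0,0)
  1 ↦ (0,1)
  2 ↦ (1,0)
  3 ↦ (1,1)
  4 ↦ (2,0)
  5 ↦ (2,1)
  6 ↦ (3,0)
  7 ↦ (3,1)
  8 ↦ (4,0)
  9 ↦ (4,1)
distinct pairs in image: 10 / 10 needed
  → bijection onto A×B; projections well-typed.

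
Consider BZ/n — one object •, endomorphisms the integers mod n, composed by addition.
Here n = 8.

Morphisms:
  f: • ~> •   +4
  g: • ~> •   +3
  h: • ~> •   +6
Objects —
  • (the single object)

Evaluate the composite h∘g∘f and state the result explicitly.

Answer: +5

Trace:
  0 +4≡4 +3≡7 +6≡5  (mod 8)
result: +5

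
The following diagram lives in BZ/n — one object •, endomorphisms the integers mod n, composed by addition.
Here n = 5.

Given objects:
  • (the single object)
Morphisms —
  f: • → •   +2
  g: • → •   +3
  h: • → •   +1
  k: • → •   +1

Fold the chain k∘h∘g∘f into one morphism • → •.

Answer: +2

Work:
  0 +2≡2 +3≡0 +1≡1 +1≡2  (mod 5)
composite: +2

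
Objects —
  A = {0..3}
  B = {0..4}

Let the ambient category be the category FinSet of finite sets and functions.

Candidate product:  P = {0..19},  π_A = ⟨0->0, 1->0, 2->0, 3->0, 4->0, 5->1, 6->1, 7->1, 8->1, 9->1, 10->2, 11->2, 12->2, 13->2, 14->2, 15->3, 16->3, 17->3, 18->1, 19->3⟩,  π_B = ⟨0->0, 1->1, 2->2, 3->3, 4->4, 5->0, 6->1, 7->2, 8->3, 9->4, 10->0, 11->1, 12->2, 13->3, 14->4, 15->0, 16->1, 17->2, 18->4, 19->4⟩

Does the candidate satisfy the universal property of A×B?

|A|·|B| = 4·5 = 20;  |P| = 20
Check the pairing map k ↦ (π_A(k), π_B(k)):
  0 -> (0,0)
  1 -> (0,1)
  2 -> (0,2)
  3 -> (0,3)
  4 -> (0,4)
  5 -> (1,0)
  6 -> (1,1)
  7 -> (1,2)
  8 -> (1,3)
  9 -> (1,4)
  10 -> (2,0)
  11 -> (2,1)
  12 -> (2,2)
  13 -> (2,3)
  14 -> (2,4)
  15 -> (3,0)
  16 -> (3,1)
  17 -> (3,2)
  18 -> (1,4)  ✗ repeats pair of k=9
  19 -> (3,4)
distinct pairs in image: 19 / 20 needed
  → (1,4) hit at k=9 and k=18

Answer: NOT A VALID PRODUCT — duplicate pair at indices 9,18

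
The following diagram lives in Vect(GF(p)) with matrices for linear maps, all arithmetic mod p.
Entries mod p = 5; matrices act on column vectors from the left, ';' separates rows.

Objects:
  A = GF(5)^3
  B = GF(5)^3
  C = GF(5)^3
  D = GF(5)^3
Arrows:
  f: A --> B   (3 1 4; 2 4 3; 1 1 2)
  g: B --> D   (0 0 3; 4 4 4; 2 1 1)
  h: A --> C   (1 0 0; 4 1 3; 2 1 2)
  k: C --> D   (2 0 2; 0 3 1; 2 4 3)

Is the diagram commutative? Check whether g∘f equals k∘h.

Answer: DOES NOT COMMUTE

Trace:
1) trace f;g:
  e0=(1,0,0) f-->(3,2,1) g-->(3,4,4)
  e1=(0,1,0) f-->(1,4,1) g-->(3,4,2)
  e2=(0,0,1) f-->(4,3,2) g-->(1,1,3)
  ⟦path⟧₁ = (3 3 1; 4 4 1; 4 2 3)
2) trace h;k:
  e0=(1,0,0) h-->(1,4,2) k-->(1,4,4)
  e1=(0,1,0) h-->(0,1,1) k-->(2,4,2)
  e2=(0,0,1) h-->(0,3,2) k-->(4,1,3)
  ⟦path⟧₂ = (1 2 4; 4 4 1; 4 2 3)
Equal? differ; not commutative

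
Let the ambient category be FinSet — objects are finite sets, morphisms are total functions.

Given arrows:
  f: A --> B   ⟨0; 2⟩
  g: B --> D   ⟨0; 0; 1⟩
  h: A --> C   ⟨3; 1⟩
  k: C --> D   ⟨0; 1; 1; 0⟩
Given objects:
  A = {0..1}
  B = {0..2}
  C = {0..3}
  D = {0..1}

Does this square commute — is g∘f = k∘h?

Answer: COMMUTES

Work:
Path 1 = f;g:
  0 f-->0 g-->0
  1 f-->2 g-->1
  composite₁ = ⟨0; 1⟩
Path 2 = h;k:
  0 h-->3 k-->0
  1 h-->1 k-->1
  composite₂ = ⟨0; 1⟩
Equal? same morphism ✓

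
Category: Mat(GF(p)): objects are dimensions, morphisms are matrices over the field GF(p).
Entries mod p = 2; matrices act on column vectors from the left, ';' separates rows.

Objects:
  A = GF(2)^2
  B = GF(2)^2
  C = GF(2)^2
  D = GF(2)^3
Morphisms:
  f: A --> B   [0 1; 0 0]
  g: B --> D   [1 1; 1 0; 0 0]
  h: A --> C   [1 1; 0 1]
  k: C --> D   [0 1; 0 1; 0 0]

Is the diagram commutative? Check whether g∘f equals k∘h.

Answer: COMMUTES

Trace:
1) trace f;g:
  e0=(1,0) f-->(0,0) g-->(0,0,0)
  e1=(0,1) f-->(1,0) g-->(1,1,0)
  result₁ = [0 1; 0 1; 0 0]
2) trace h;k:
  e0=(1,0) h-->(1,0) k-->(0,0,0)
  e1=(0,1) h-->(1,1) k-->(1,1,0)
  result₂ = [0 1; 0 1; 0 0]
Equal? same morphism ✓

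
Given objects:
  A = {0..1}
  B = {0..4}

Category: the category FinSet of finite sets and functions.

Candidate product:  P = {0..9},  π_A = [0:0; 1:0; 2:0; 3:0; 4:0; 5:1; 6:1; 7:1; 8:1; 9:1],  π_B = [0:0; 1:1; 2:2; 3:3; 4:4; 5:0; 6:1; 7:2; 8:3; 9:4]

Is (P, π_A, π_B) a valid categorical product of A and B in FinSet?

Answer: VALID PRODUCT

Derivation:
|A|·|B| = 2·5 = 10;  |P| = 10
Check the pairing map k ↦ (π_A(k), π_B(k)):
  0 : (0,0)
  1 : (0,1)
  2 : (0,2)
  3 : (0,3)
  4 : (0,4)
  5 : (1,0)
  6 : (1,1)
  7 : (1,2)
  8 : (1,3)
  9 : (1,4)
distinct pairs in image: 10 / 10 needed
  → bijection onto A×B; projections well-typed.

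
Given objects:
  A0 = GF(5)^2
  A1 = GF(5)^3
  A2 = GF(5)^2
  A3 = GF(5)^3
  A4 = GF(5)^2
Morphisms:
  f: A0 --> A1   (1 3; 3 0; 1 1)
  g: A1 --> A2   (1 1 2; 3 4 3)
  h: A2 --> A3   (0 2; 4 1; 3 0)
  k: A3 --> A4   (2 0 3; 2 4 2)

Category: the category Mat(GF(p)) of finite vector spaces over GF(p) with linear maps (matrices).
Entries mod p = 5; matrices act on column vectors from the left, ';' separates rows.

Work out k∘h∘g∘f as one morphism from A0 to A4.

  e0=(1,0) f-->(1,3,1) g-->(1,3) h-->(1,2,3) k-->(1,1)
  e1=(0,1) f-->(3,0,1) g-->(0,2) h-->(4,2,0) k-->(3,1)
result: (1 3; 1 1)

Answer: (1 3; 1 1)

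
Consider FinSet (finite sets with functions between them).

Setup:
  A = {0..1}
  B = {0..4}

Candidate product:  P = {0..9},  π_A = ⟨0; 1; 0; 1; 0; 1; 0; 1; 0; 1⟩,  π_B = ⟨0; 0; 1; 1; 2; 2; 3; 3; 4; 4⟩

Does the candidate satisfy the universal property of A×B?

|A|·|B| = 2·5 = 10;  |P| = 10
Check the pairing map k ↦ (π_A(k), π_B(k)):
  0 -> (0,0)
  1 -> (1,0)
  2 -> (0,1)
  3 -> (1,1)
  4 -> (0,2)
  5 -> (1,2)
  6 -> (0,3)
  7 -> (1,3)
  8 -> (0,4)
  9 -> (1,4)
distinct pairs in image: 10 / 10 needed
  → bijection onto A×B; projections well-typed.

Answer: VALID PRODUCT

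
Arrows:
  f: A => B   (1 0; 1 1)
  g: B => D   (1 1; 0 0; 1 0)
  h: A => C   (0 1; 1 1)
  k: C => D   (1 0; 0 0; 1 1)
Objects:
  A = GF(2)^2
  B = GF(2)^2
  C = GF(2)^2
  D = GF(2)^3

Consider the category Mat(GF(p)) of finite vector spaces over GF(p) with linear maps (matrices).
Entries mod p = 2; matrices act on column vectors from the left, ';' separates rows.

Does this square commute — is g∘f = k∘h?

Answer: COMMUTES

Work:
Path 1 = f;g:
  e0=[1,0] f=>[1,1] g=>[0,0,1]
  e1=[0,1] f=>[0,1] g=>[1,0,0]
  result₁ = (0 1; 0 0; 1 0)
Path 2 = h;k:
  e0=[1,0] h=>[0,1] k=>[0,0,1]
  e1=[0,1] h=>[1,1] k=>[1,0,0]
  result₂ = (0 1; 0 0; 1 0)
Equal? equal; square commutes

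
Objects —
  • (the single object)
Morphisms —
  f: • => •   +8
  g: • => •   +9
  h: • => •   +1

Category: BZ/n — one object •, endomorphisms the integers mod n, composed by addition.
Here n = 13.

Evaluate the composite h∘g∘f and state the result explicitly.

Answer: +5

Derivation:
  0 +8≡8 +9≡4 +1≡5  (mod 13)
result: +5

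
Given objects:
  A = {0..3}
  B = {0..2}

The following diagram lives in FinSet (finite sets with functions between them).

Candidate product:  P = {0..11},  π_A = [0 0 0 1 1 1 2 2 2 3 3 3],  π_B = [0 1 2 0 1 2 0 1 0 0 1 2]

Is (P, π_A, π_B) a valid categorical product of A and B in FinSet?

|A|·|B| = 4·3 = 12;  |P| = 12
Check the pairing map k ↦ (π_A(k), π_B(k)):
  0 : (0,0)
  1 : (0,1)
  2 : (0,2)
  3 : (1,0)
  4 : (1,1)
  5 : (1,2)
  6 : (2,0)
  7 : (2,1)
  8 : (2,0)  ✗ repeats pair of k=6
  9 : (3,0)
  10 : (3,1)
  11 : (3,2)
distinct pairs in image: 11 / 12 needed
  → (2,0) hit at k=6 and k=8

Answer: NOT A VALID PRODUCT — duplicate pair at indices 6,8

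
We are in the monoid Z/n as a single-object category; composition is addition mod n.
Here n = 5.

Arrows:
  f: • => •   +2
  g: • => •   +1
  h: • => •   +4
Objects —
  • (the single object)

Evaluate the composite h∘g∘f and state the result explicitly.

Answer: +2

Derivation:
  0 +2≡2 +1≡3 +4≡2  (mod 5)
composite: +2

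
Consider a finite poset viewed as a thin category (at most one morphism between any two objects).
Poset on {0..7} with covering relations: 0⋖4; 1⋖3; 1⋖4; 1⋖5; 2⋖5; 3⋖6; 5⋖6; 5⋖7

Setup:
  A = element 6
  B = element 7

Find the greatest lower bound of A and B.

Common predecessors of 6,7: {1,2,5}
  1 ⊑ 5
  2 ⊑ 5
  5 ⊑ 5
glb = 5

Answer: A∧B = 5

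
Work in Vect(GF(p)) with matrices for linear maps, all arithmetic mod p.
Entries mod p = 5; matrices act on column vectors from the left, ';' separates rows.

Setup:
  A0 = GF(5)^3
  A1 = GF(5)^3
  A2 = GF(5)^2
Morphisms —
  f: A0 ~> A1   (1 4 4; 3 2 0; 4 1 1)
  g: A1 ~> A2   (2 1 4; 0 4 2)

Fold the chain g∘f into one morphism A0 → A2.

  e0=(1,0,0) f~>(1,3,4) g~>(1,0)
  e1=(0,1,0) f~>(4,2,1) g~>(4,0)
  e2=(0,0,1) f~>(4,0,1) g~>(2,2)
result: (1 4 2; 0 0 2)

Answer: (1 4 2; 0 0 2)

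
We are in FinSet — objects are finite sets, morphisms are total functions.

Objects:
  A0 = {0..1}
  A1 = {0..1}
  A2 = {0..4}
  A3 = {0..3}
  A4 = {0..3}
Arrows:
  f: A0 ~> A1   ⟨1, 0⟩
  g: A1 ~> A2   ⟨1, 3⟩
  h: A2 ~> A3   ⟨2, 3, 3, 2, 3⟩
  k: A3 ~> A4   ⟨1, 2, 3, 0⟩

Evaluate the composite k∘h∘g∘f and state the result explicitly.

Answer: ⟨3, 0⟩

Work:
  0 f~>1 g~>3 h~>2 k~>3
  1 f~>0 g~>1 h~>3 k~>0
result: ⟨3, 0⟩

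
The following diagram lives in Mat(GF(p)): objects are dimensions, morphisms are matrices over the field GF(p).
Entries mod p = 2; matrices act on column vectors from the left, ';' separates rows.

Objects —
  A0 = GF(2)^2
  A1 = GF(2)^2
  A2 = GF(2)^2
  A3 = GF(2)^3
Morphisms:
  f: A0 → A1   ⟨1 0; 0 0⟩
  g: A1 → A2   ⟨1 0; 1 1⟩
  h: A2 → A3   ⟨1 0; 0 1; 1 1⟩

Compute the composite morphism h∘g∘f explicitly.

  e0=⟨1,0⟩ f→⟨1,0⟩ g→⟨1,1⟩ h→⟨1,1,0⟩
  e1=⟨0,1⟩ f→⟨0,0⟩ g→⟨0,0⟩ h→⟨0,0,0⟩
⟦path⟧: ⟨1 0; 1 0; 0 0⟩

Answer: ⟨1 0; 1 0; 0 0⟩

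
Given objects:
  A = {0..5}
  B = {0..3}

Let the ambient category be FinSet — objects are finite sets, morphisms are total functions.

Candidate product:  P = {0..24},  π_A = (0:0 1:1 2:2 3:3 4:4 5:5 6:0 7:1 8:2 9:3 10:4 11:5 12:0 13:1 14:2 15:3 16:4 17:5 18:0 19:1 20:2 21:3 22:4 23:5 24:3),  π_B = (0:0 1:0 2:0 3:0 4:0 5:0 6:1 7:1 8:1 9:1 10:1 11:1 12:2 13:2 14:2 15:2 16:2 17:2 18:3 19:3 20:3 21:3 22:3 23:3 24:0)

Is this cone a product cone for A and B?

Answer: NOT A VALID PRODUCT — |P|=25 ≠ |A|·|B|=24

Trace:
|A|·|B| = 6·4 = 24;  |P| = 25
  → cardinalities differ; no bijection possible.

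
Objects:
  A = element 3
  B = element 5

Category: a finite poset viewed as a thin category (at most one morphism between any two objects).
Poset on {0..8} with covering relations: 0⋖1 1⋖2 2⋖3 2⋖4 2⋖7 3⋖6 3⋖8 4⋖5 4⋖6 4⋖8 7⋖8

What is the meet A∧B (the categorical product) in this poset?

Lower bounds of A=3 and B=5: {0,1,2}
  0 <= 2
  1 <= 2
  2 <= 2
glb = 2

Answer: A∧B = 2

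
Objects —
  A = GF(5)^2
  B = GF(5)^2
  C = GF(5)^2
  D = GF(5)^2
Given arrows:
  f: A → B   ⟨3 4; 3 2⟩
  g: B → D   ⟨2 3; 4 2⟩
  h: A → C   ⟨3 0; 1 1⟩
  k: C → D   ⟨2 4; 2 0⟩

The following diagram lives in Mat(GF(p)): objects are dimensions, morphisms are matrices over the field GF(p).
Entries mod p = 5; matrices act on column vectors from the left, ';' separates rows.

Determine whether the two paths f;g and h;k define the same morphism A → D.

1) trace f;g:
  e0=[1,0] f→[3,3] g→[0,3]
  e1=[0,1] f→[4,2] g→[4,0]
  result₁ = ⟨0 4; 3 0⟩
2) trace h;k:
  e0=[1,0] h→[3,1] k→[0,1]
  e1=[0,1] h→[0,1] k→[4,0]
  result₂ = ⟨0 4; 1 0⟩
Equal? differ; not commutative

Answer: DOES NOT COMMUTE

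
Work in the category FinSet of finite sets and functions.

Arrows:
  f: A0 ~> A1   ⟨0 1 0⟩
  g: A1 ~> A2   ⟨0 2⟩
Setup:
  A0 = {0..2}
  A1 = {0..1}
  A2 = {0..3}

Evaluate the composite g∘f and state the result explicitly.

Answer: ⟨0 2 0⟩

Work:
  0 f~>0 g~>0
  1 f~>1 g~>2
  2 f~>0 g~>0
result: ⟨0 2 0⟩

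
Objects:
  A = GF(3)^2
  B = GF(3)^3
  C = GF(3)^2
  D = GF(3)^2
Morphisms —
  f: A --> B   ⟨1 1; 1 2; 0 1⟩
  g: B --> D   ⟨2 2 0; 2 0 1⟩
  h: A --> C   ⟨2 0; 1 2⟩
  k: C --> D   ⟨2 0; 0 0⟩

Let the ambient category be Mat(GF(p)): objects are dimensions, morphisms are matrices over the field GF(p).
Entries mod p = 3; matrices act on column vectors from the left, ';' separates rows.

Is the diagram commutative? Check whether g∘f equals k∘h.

Answer: DOES NOT COMMUTE

Work:
1) trace f;g:
  e0=⟨1,0⟩ f-->⟨1,1,0⟩ g-->⟨1,2⟩
  e1=⟨0,1⟩ f-->⟨1,2,1⟩ g-->⟨0,0⟩
  result₁ = ⟨1 0; 2 0⟩
2) trace h;k:
  e0=⟨1,0⟩ h-->⟨2,1⟩ k-->⟨1,0⟩
  e1=⟨0,1⟩ h-->⟨0,2⟩ k-->⟨0,0⟩
  result₂ = ⟨1 0; 0 0⟩
Equal? NO — does not commute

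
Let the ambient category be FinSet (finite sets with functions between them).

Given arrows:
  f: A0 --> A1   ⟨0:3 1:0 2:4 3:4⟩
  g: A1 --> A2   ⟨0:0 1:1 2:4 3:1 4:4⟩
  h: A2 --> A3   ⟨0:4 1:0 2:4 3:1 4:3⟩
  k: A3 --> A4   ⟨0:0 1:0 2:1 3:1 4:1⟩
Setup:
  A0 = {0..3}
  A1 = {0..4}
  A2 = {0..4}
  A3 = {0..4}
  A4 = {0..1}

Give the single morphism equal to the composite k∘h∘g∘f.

Answer: ⟨0:0 1:1 2:1 3:1⟩

Work:
  0 f-->3 g-->1 h-->0 k-->0
  1 f-->0 g-->0 h-->4 k-->1
  2 f-->4 g-->4 h-->3 k-->1
  3 f-->4 g-->4 h-->3 k-->1
composite: ⟨0:0 1:1 2:1 3:1⟩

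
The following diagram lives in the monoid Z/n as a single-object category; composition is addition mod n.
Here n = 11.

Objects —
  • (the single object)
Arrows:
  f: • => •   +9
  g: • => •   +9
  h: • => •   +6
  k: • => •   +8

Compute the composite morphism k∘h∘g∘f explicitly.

  0 +9≡9 +9≡7 +6≡2 +8≡10  (mod 11)
result: +10

Answer: +10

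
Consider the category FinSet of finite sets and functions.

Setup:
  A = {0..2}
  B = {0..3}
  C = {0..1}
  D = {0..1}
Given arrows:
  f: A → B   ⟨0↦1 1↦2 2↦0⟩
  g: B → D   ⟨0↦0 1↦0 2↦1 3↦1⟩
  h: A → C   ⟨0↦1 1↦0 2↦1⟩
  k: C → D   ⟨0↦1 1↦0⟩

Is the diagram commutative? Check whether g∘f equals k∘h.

Along f;g (path 1):
  0 f→1 g→0
  1 f→2 g→1
  2 f→0 g→0
  result₁ = ⟨0↦0 1↦1 2↦0⟩
Along h;k (path 2):
  0 h→1 k→0
  1 h→0 k→1
  2 h→1 k→0
  result₂ = ⟨0↦0 1↦1 2↦0⟩
Equal? YES — commutes

Answer: COMMUTES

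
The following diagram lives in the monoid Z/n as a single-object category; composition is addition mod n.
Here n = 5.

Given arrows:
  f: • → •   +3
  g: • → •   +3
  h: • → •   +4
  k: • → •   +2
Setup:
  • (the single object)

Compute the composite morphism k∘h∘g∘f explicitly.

Answer: +2

Work:
  0 +3≡3 +3≡1 +4≡0 +2≡2  (mod 5)
composite: +2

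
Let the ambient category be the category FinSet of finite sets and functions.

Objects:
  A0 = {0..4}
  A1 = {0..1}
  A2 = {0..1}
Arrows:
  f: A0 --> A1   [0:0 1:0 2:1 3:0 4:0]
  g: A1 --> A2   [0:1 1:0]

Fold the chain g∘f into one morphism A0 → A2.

  0 f-->0 g-->1
  1 f-->0 g-->1
  2 f-->1 g-->0
  3 f-->0 g-->1
  4 f-->0 g-->1
result: [0:1 1:1 2:0 3:1 4:1]

Answer: [0:1 1:1 2:0 3:1 4:1]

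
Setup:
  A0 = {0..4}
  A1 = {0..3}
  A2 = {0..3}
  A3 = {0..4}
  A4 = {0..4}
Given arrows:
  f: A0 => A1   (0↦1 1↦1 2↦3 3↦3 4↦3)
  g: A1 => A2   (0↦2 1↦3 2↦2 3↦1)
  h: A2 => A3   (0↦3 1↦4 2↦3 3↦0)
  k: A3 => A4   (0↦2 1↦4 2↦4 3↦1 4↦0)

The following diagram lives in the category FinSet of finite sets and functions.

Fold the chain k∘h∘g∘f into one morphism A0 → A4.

Answer: (0↦2 1↦2 2↦0 3↦0 4↦0)

Trace:
  0 f=>1 g=>3 h=>0 k=>2
  1 f=>1 g=>3 h=>0 k=>2
  2 f=>3 g=>1 h=>4 k=>0
  3 f=>3 g=>1 h=>4 k=>0
  4 f=>3 g=>1 h=>4 k=>0
composite: (0↦2 1↦2 2↦0 3↦0 4↦0)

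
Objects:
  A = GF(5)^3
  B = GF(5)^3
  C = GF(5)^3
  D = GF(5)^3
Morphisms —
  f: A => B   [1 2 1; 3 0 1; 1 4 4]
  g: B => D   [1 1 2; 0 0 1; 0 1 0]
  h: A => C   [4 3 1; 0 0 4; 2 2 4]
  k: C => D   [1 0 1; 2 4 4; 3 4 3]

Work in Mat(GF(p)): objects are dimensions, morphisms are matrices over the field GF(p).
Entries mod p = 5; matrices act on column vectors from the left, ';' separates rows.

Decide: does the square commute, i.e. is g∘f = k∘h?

1) trace f;g:
  e0=⟨1,0,0⟩ f=>⟨1,3,1⟩ g=>⟨1,1,3⟩
  e1=⟨0,1,0⟩ f=>⟨2,0,4⟩ g=>⟨0,4,0⟩
  e2=⟨0,0,1⟩ f=>⟨1,1,4⟩ g=>⟨0,4,1⟩
  composite₁ = [1 0 0; 1 4 4; 3 0 1]
2) trace h;k:
  e0=⟨1,0,0⟩ h=>⟨4,0,2⟩ k=>⟨1,1,3⟩
  e1=⟨0,1,0⟩ h=>⟨3,0,2⟩ k=>⟨0,4,0⟩
  e2=⟨0,0,1⟩ h=>⟨1,4,4⟩ k=>⟨0,4,1⟩
  composite₂ = [1 0 0; 1 4 4; 3 0 1]
Equal? same morphism ✓

Answer: COMMUTES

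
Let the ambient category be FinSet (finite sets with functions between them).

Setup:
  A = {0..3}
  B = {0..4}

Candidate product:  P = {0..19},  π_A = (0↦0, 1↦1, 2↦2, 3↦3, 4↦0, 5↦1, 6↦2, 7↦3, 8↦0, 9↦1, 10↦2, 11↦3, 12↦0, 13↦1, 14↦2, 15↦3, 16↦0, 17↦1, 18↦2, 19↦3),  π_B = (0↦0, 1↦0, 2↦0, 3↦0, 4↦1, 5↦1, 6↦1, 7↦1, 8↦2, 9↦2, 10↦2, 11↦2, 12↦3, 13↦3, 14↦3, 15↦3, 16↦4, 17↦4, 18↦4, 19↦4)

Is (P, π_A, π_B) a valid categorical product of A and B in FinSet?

|A|·|B| = 4·5 = 20;  |P| = 20
Check the pairing map k ↦ (π_A(k), π_B(k)):
  0 ↦ (0,0)
  1 ↦ (1,0)
  2 ↦ (2,0)
  3 ↦ (3,0)
  4 ↦ (0,1)
  5 ↦ (1,1)
  6 ↦ (2,1)
  7 ↦ (3,1)
  8 ↦ (0,2)
  9 ↦ (1,2)
  10 ↦ (2,2)
  11 ↦ (3,2)
  12 ↦ (0,3)
  13 ↦ (1,3)
  14 ↦ (2,3)
  15 ↦ (3,3)
  16 ↦ (0,4)
  17 ↦ (1,4)
  18 ↦ (2,4)
  19 ↦ (3,4)
distinct pairs in image: 20 / 20 needed
  → bijection onto A×B; projections well-typed.

Answer: VALID PRODUCT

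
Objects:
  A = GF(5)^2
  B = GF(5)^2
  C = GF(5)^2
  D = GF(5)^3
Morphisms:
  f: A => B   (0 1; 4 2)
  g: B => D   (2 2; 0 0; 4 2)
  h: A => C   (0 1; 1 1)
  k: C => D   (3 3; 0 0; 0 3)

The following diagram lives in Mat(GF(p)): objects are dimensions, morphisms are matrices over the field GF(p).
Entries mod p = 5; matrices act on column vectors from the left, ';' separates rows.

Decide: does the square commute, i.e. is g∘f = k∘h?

Path 1 = f;g:
  e0=(1,0) f=>(0,4) g=>(3,0,3)
  e1=(0,1) f=>(1,2) g=>(1,0,3)
  composite₁ = (3 1; 0 0; 3 3)
Path 2 = h;k:
  e0=(1,0) h=>(0,1) k=>(3,0,3)
  e1=(0,1) h=>(1,1) k=>(1,0,3)
  composite₂ = (3 1; 0 0; 3 3)
Equal? YES — commutes

Answer: COMMUTES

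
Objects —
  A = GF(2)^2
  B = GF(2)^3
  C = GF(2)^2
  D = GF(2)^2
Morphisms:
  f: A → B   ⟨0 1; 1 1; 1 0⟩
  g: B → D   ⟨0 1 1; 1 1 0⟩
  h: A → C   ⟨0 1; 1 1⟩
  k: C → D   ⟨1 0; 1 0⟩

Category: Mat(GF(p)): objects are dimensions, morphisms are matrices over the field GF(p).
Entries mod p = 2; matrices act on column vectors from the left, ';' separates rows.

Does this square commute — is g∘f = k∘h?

Answer: DOES NOT COMMUTE

Derivation:
Along f;g (path 1):
  e0=⟨1,0⟩ f→⟨0,1,1⟩ g→⟨0,1⟩
  e1=⟨0,1⟩ f→⟨1,1,0⟩ g→⟨1,0⟩
  result₁ = ⟨0 1; 1 0⟩
Along h;k (path 2):
  e0=⟨1,0⟩ h→⟨0,1⟩ k→⟨0,0⟩
  e1=⟨0,1⟩ h→⟨1,1⟩ k→⟨1,1⟩
  result₂ = ⟨0 1; 0 1⟩
Equal? distinct morphisms ✗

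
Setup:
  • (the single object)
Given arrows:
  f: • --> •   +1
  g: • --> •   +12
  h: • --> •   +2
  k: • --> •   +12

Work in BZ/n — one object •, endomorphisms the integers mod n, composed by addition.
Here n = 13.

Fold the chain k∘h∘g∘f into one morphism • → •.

  0 +1≡1 +12≡0 +2≡2 +12≡1  (mod 13)
result: +1

Answer: +1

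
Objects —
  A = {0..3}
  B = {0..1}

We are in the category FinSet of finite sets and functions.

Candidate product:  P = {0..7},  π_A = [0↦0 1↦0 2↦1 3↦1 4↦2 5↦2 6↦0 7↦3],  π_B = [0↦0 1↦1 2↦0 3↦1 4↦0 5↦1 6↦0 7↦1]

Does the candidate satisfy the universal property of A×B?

|A|·|B| = 4·2 = 8;  |P| = 8
Check the pairing map k ↦ (π_A(k), π_B(k)):
  0 ↦ (0,0)
  1 ↦ (0,1)
  2 ↦ (1,0)
  3 ↦ (1,1)
  4 ↦ (2,0)
  5 ↦ (2,1)
  6 ↦ (0,0)  ✗ repeats pair of k=0
  7 ↦ (3,1)
distinct pairs in image: 7 / 8 needed
  → (0,0) hit at k=0 and k=6

Answer: NOT A VALID PRODUCT — duplicate pair at indices 0,6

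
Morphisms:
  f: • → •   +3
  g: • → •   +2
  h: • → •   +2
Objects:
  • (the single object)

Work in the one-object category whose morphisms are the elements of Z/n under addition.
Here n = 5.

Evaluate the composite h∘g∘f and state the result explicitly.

Answer: +2

Work:
  0 +3≡3 +2≡0 +2≡2  (mod 5)
result: +2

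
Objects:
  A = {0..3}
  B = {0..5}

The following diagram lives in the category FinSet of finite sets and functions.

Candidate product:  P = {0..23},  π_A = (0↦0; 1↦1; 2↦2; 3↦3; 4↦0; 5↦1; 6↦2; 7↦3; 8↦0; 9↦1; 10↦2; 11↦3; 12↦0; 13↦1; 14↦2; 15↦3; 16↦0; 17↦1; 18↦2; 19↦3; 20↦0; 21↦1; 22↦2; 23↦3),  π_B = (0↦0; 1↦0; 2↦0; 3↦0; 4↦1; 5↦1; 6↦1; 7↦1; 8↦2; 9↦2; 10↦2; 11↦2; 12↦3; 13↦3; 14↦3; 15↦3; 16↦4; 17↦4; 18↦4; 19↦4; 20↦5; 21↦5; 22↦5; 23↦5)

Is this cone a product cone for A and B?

Answer: VALID PRODUCT

Work:
|A|·|B| = 4·6 = 24;  |P| = 24
Check the pairing map k ↦ (π_A(k), π_B(k)):
  0 ↦ (0,0)
  1 ↦ (1,0)
  2 ↦ (2,0)
  3 ↦ (3,0)
  4 ↦ (0,1)
  5 ↦ (1,1)
  6 ↦ (2,1)
  7 ↦ (3,1)
  8 ↦ (0,2)
  9 ↦ (1,2)
  10 ↦ (2,2)
  11 ↦ (3,2)
  12 ↦ (0,3)
  13 ↦ (1,3)
  14 ↦ (2,3)
  15 ↦ (3,3)
  16 ↦ (0,4)
  17 ↦ (1,4)
  18 ↦ (2,4)
  19 ↦ (3,4)
  20 ↦ (0,5)
  21 ↦ (1,5)
  22 ↦ (2,5)
  23 ↦ (3,5)
distinct pairs in image: 24 / 24 needed
  → bijection onto A×B; projections well-typed.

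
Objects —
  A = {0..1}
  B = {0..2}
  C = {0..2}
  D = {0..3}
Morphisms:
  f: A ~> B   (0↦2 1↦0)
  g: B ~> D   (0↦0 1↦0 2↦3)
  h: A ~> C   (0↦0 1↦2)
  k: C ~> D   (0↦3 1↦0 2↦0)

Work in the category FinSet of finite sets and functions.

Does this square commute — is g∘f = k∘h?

1) trace f;g:
  0 f~>2 g~>3
  1 f~>0 g~>0
  ⟦path⟧₁ = (0↦3 1↦0)
2) trace h;k:
  0 h~>0 k~>3
  1 h~>2 k~>0
  ⟦path⟧₂ = (0↦3 1↦0)
Equal? YES — commutes

Answer: COMMUTES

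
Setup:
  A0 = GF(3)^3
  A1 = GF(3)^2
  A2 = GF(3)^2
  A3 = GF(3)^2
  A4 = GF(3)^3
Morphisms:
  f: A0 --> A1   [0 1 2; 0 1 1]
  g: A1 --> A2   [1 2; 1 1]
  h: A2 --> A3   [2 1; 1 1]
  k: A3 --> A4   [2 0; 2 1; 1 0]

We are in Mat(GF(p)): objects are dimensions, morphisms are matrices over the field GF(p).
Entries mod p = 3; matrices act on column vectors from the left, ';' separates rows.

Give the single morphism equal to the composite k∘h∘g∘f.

  e0=⟨1,0,0⟩ f-->⟨0,0⟩ g-->⟨0,0⟩ h-->⟨0,0⟩ k-->⟨0,0,0⟩
  e1=⟨0,1,0⟩ f-->⟨1,1⟩ g-->⟨0,2⟩ h-->⟨2,2⟩ k-->⟨1,0,2⟩
  e2=⟨0,0,1⟩ f-->⟨2,1⟩ g-->⟨1,0⟩ h-->⟨2,1⟩ k-->⟨1,2,2⟩
⟦path⟧: [0 1 1; 0 0 2; 0 2 2]

Answer: [0 1 1; 0 0 2; 0 2 2]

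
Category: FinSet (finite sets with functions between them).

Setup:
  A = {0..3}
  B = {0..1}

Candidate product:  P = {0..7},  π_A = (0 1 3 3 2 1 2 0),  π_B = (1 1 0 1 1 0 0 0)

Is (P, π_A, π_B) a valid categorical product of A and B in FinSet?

|A|·|B| = 4·2 = 8;  |P| = 8
Check the pairing map k ↦ (π_A(k), π_B(k)):
  0 -> (0,1)
  1 -> (1,1)
  2 -> (3,0)
  3 -> (3,1)
  4 -> (2,1)
  5 -> (1,0)
  6 -> (2,0)
  7 -> (0,0)
distinct pairs in image: 8 / 8 needed
  → bijection onto A×B; projections well-typed.

Answer: VALID PRODUCT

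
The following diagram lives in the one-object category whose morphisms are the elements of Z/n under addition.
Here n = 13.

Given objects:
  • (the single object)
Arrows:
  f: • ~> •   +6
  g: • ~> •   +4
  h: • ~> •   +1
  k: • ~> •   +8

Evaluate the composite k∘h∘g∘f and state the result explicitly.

Answer: +6

Work:
  0 +6≡6 +4≡10 +1≡11 +8≡6  (mod 13)
composite: +6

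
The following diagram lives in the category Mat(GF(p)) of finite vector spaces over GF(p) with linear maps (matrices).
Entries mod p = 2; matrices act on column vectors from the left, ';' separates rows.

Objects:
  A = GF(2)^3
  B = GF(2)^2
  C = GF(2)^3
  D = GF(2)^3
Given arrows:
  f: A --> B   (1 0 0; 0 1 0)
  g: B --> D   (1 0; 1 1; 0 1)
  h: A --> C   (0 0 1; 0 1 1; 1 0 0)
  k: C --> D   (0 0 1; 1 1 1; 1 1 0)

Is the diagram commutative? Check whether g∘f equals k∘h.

Along f;g (path 1):
  e0=[1,0,0] f-->[1,0] g-->[1,1,0]
  e1=[0,1,0] f-->[0,1] g-->[0,1,1]
  e2=[0,0,1] f-->[0,0] g-->[0,0,0]
  ⟦path⟧₁ = (1 0 0; 1 1 0; 0 1 0)
Along h;k (path 2):
  e0=[1,0,0] h-->[0,0,1] k-->[1,1,0]
  e1=[0,1,0] h-->[0,1,0] k-->[0,1,1]
  e2=[0,0,1] h-->[1,1,0] k-->[0,0,0]
  ⟦path⟧₂ = (1 0 0; 1 1 0; 0 1 0)
Equal? same morphism ✓

Answer: COMMUTES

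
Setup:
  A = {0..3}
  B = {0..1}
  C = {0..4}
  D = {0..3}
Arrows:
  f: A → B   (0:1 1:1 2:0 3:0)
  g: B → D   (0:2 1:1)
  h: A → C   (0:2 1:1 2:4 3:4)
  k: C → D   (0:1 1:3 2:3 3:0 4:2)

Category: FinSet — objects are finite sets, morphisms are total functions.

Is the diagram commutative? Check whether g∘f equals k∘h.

Path 1 = f;g:
  0 f→1 g→1
  1 f→1 g→1
  2 f→0 g→2
  3 f→0 g→2
  composite₁ = (0:1 1:1 2:2 3:2)
Path 2 = h;k:
  0 h→2 k→3
  1 h→1 k→3
  2 h→4 k→2
  3 h→4 k→2
  composite₂ = (0:3 1:3 2:2 3:2)
Equal? differ; not commutative

Answer: DOES NOT COMMUTE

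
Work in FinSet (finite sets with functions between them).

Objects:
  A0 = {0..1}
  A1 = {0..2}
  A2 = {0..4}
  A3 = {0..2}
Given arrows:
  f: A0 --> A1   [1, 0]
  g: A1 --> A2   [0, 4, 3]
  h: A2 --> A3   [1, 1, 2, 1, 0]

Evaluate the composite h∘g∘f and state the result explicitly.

  0 f-->1 g-->4 h-->0
  1 f-->0 g-->0 h-->1
⟦path⟧: [0, 1]

Answer: [0, 1]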